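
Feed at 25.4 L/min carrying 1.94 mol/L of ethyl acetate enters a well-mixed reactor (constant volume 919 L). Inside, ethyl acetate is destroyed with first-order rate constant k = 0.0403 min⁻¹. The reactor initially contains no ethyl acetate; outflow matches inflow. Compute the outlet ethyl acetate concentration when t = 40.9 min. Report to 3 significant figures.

0.740 mol/L

Species balance: V dC/dt = Q C_in − Q C − k V C.
dC/dt = (Q/V) C_in − (Q/V + k) C; effective rate a = Q/V + k = 0.027639 + 0.0403 = 0.067939 min⁻¹.
C_ss = Q C_in/(Q + kV) = 0.78923 mol/L; C(t) = C_ss + (C₀ − C_ss) e^(−a t).
C(40.9) = 0.78923 + (-0.78923)·e^(−0.067939·40.9) = 0.78923 + (-0.78923)·0.062120 = 0.74020 mol/L.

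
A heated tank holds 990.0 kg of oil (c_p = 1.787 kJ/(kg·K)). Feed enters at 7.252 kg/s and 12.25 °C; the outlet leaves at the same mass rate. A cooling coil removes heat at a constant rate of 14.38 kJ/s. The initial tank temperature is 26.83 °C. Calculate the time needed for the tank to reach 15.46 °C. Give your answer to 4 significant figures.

176.1 s

M c_p dT/dt = ṁ c_p (T_in − T) − Q̇.
τ = M/ṁ = 136.514 s; T_ss = T_in − Q̇/(ṁ c_p) = 11.1404 °C.
T(t) = T_ss + (T₀ − T_ss) e^(−t/τ). Set T = 15.46:
e^(−t/τ) = (15.46 − 11.1404)/(26.83 − 11.1404) = 0.275317
t = −136.514 · ln(0.275317) = 176.080 s.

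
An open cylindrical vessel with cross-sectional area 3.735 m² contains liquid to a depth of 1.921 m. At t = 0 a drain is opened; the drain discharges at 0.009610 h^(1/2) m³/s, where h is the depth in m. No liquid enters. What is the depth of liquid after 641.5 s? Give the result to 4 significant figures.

0.3144 m

With no inflow, A dh/dt = −0.009610 √h.
∫ h^(−1/2) dh = −(0.009610/A) ∫ dt, giving 2√h = 2√h₀ − (0.009610/A) t.
√h = √1.921 − 0.009610·641.5/(2·3.735) = 1.38600 − 0.825276 = 0.560725.
h = 0.560725² = 0.314413 m.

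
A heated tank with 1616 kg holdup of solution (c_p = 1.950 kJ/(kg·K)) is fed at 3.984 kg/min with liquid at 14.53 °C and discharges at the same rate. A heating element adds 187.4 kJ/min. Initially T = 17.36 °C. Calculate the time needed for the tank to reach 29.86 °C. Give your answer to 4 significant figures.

358.8 min

Energy balance: M c_p dT/dt = ṁ c_p (T_in − T) + 187.4.
τ = M/ṁ = 405.622 min; T_ss = T_in + Q̇/(ṁ c_p) = 38.6521 °C.
T(t) = T_ss + (T₀ − T_ss) e^(−t/τ). Set T = 29.86:
e^(−t/τ) = (29.86 − 38.6521)/(17.36 − 38.6521) = 0.412929
t = −405.622 · ln(0.412929) = 358.765 min.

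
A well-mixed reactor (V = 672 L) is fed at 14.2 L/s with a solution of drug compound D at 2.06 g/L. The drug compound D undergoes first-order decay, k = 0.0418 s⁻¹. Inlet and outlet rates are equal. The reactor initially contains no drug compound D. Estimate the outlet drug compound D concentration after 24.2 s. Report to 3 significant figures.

0.541 g/L

Species balance: V dC/dt = Q C_in − Q C − k V C.
dC/dt = (Q/V) C_in − (Q/V + k) C; effective rate a = Q/V + k = 0.021131 + 0.0418 = 0.062931 s⁻¹.
C_ss = Q C_in/(Q + kV) = 0.69171 g/L; C(t) = C_ss + (C₀ − C_ss) e^(−a t).
C(24.2) = 0.69171 + (-0.69171)·e^(−0.062931·24.2) = 0.69171 + (-0.69171)·0.21807 = 0.54086 g/L.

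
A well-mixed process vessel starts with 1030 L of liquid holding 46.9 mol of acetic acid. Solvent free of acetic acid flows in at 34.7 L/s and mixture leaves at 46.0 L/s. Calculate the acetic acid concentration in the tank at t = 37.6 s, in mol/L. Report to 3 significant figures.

Total volume: dV/dt = Q_in − Q_out = -11.300 L/s, so V(t) = 1030 − 11.300 t and V(37.6) = 605.12 L.
Solute balance: dm/dt = 0 − Q_out C = −Q_out m/V(t).
Separate: dm/m = −Q_out dt/V(t) ⇒ ln(m/m₀) = −(Q_out/(Q_in−Q_out)) ln(V/V₀).
m = m₀ (V₀/V)^(Q_out/(Q_in−Q_out)) = 46.9 × (1030/605.12)^(-4.0708) = 5.3807 mol.
C = m/V = 5.3807/605.12 = 0.0088919 mol/L.

0.00889 mol/L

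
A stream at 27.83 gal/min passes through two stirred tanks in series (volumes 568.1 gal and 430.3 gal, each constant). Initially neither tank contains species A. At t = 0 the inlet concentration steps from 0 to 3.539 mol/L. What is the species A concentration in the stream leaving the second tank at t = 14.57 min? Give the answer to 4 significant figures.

Species balance on tank i: dCᵢ/dt = (Cᵢ₋₁ − Cᵢ)/τᵢ with τᵢ = Vᵢ/Q.
τ₁ = 568.1/27.83 = 20.4132 min; τ₂ = 430.3/27.83 = 15.4617 min.
Solving the cascade with C₁(0)=C₂(0)=0 gives C₂(t) = C_in[1 − (τ₁ e^(−t/τ₁) − τ₂ e^(−t/τ₂))/(τ₁ − τ₂)].
At t = 14.57: e^(−t/τ₁) = 0.489802, e^(−t/τ₂) = 0.389720.
C₂ = 3.539·[1 − (20.4132·0.489802 − 15.4617·0.389720)/(4.95149)] = 3.539·0.197676 = 0.699575 mol/L.

0.6996 mol/L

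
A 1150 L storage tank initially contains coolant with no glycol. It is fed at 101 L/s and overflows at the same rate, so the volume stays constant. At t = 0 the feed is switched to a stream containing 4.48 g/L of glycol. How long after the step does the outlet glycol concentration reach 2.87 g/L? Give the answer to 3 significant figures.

11.7 s

Species balance on the tank: V dC/dt = Q(C_in − C), so τ = V/Q = 11.386 s.
C(t) = C_in + (C₀ − C_in) e^(−t/τ). Set C = 2.87 and solve for t:
e^(−t/τ) = (C − C_in)/(C₀ − C_in) = (2.87 − 4.48)/(0 − 4.48) = 0.35938
t = −τ ln(…) = 11.386 × 1.0234 = 11.652 s.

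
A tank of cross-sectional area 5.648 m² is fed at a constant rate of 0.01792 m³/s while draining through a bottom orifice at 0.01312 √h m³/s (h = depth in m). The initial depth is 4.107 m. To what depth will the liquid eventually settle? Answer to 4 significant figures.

1.866 m

A dh/dt = Q_in − 0.01312 √h. Steady state requires inflow = outflow:
Q_in = 0.01312 √h_ss ⇒ √h_ss = 0.01792/0.01312 = 1.36585.
h_ss = 1.36585² = 1.86556 m. (Since h₀ = 4.107 m > h_ss, the level will fall toward this value.)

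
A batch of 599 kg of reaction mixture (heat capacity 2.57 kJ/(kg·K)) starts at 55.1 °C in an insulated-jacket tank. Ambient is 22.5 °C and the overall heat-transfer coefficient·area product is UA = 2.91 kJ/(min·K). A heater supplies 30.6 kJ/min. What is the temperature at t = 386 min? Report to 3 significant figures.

Lumped-capacitance energy balance: M c_p dT/dt = UA(T_amb − T) + Q̇.
dT/dt = (T_ss − T)/τ with T_ss = T_amb + Q̇/UA = 22.5 + 30.6/2.91 = 33.015 °C, τ = M c_p/UA = 599·2.57/2.91 = 529.01 min.
Integrating: T(t) = T_ss + (T₀ − T_ss) e^(−t/τ).
T(386) = 33.015 + (22.085)·0.48207 = 43.662 °C.

43.7 °C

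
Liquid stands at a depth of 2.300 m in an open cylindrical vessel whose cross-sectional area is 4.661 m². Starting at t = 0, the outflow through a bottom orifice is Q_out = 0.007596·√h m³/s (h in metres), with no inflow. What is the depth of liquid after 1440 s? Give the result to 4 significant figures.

Volume balance on the tank: A dh/dt = −0.007596 √h.
∫ h^(−1/2) dh = −(0.007596/A) ∫ dt, giving 2√h = 2√h₀ − (0.007596/A) t.
√h = √2.300 − 0.007596·1440/(2·4.661) = 1.51658 − 1.17338 = 0.343196.
h = 0.343196² = 0.117783 m.

0.1178 m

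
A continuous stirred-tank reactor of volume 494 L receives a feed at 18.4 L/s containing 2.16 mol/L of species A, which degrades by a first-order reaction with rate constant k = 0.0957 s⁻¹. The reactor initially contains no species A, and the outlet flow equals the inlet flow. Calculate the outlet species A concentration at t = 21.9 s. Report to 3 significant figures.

Species balance: V dC/dt = Q C_in − Q C − k V C.
This is linear with rate a = Q/V + k = 0.13295 s⁻¹.
C_ss = Q C_in/(Q + kV) = 0.60515 mol/L; C(t) = C_ss + (C₀ − C_ss) e^(−a t).
C(21.9) = 0.60515 + (-0.60515)·e^(−0.13295·21.9) = 0.60515 + (-0.60515)·0.054392 = 0.57224 mol/L.

0.572 mol/L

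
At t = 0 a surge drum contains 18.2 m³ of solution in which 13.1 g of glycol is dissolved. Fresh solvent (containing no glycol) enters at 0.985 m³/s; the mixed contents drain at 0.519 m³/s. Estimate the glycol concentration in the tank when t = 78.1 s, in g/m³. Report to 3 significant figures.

Total volume: dV/dt = Q_in − Q_out = 0.46600 m³/s, so V(t) = 18.2 + 0.46600 t and V(78.1) = 54.595 m³.
No glycol enters, so dm/dt = −Q_out · (m/V).
Separate: dm/m = −Q_out dt/V(t) ⇒ ln(m/m₀) = −(Q_out/(Q_in−Q_out)) ln(V/V₀).
m = m₀ (V₀/V)^(Q_out/(Q_in−Q_out)) = 13.1 × (18.2/54.595)^(1.1137) = 3.8542 g.
C = m/V = 3.8542/54.595 = 0.070597 g/m³.

0.0706 g/m³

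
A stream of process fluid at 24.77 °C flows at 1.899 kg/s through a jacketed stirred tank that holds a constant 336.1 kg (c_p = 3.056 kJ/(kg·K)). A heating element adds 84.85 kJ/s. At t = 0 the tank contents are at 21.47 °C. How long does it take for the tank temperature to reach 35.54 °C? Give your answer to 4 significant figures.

272.1 s

M c_p dT/dt = ṁ c_p (T_in − T) + Q̇.
τ = M/ṁ = 176.988 s; T_ss = T_in + Q̇/(ṁ c_p) = 39.3909 °C.
T(t) = T_ss + (T₀ − T_ss) e^(−t/τ). Set T = 35.54:
e^(−t/τ) = (35.54 − 39.3909)/(21.47 − 39.3909) = 0.214882
t = −176.988 · ln(0.214882) = 272.148 s.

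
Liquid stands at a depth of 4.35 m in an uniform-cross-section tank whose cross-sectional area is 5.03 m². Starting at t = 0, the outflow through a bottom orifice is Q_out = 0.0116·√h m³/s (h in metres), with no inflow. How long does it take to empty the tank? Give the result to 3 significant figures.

With no inflow, A dh/dt = −0.0116 √h.
This is separable: 2 d(√h)/dt = −0.0116/A, so √h = √h₀ − (0.0116/(2A)) t.
Tank is empty when √h = 0: t_empty = 2A√h₀/0.0116.
t_empty = 2·5.03·√4.35/0.0116 = 10.060·2.0857/0.0116 = 1808.8 s.

1810 s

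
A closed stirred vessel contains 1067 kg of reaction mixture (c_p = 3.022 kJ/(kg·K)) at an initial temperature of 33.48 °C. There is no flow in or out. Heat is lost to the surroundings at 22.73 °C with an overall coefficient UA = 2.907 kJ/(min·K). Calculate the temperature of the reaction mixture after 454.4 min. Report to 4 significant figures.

Lumped-capacitance energy balance: M c_p dT/dt = UA(T_amb − T).
dT/dt = (T_ss − T)/τ with T_ss = T_amb = 22.7300 °C, τ = M c_p/UA = 1067·3.022/2.907 = 1109.21 min.
This is linear first-order; T(t) = T_ss + (T₀ − T_ss) e^(−t/τ).
T(454.4) = 22.7300 + (10.7500)·0.663875 = 29.8667 °C.

29.87 °C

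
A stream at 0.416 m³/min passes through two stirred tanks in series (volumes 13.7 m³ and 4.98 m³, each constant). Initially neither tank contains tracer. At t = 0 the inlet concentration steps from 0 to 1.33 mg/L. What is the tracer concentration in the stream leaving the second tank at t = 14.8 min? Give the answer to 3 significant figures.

Each tank obeys Vᵢ dCᵢ/dt = Q(Cᵢ₋₁ − Cᵢ), so τᵢ = Vᵢ/Q.
τ₁ = 13.7/0.416 = 32.933 min; τ₂ = 4.98/0.416 = 11.971 min.
Solving the cascade with C₁(0)=C₂(0)=0 gives C₂(t) = C_in[1 − (τ₁ e^(−t/τ₁) − τ₂ e^(−t/τ₂))/(τ₁ − τ₂)].
At t = 14.8: e^(−t/τ₁) = 0.63801, e^(−t/τ₂) = 0.29046.
C₂ = 1.33·[1 − (32.933·0.63801 − 11.971·0.29046)/(20.962)] = 1.33·0.16350 = 0.21746 mg/L.

0.217 mg/L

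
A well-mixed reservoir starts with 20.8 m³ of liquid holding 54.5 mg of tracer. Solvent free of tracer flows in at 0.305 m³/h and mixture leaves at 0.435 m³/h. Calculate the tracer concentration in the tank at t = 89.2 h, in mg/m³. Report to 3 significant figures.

Let m(t) be the amount of tracer. Volume: V(t) = V₀ + (Q_in − Q_out) t = 20.8 − 0.13000 t; V(89.2) = 9.2040 m³.
Solute balance: dm/dt = 0 − Q_out C = −Q_out m/V(t).
Separate: dm/m = −Q_out dt/V(t) ⇒ ln(m/m₀) = −(Q_out/(Q_in−Q_out)) ln(V/V₀).
m = m₀ (V₀/V)^(Q_out/(Q_in−Q_out)) = 54.5 × (20.8/9.2040)^(-3.3462) = 3.5610 mg.
C = m/V = 3.5610/9.2040 = 0.38689 mg/m³.

0.387 mg/m³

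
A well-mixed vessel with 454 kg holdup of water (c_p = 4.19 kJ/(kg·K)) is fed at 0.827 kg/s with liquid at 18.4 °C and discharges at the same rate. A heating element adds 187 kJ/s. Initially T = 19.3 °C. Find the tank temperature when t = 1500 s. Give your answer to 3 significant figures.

M c_p dT/dt = ṁ c_p (T_in − T) + Q̇.
Rearrange: dT/dt = (T_ss − T)/τ with τ = M/ṁ = 548.97 s and T_ss = T_in + Q̇/(ṁ c_p) = 72.366 °C.
Solution: T(t) = T_ss + (T₀ − T_ss) e^(−t/τ).
T(1500) = 72.366 + (-53.066)·e^(−1500/548.97) = 72.366 + (-53.066)·0.065064 = 68.914 °C.

68.9 °C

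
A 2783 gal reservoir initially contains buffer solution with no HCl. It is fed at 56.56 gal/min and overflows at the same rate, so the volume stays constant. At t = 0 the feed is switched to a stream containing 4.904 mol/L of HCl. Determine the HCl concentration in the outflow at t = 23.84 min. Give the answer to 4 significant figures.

Mass balance on the solute (V constant): V dC/dt = Q(C_in − C).
So dC/dt = (C_in − C)/τ with τ = V/Q = 2783/56.56 = 49.2044 min.
Integrating: C(t) = C_in + (C₀ − C_in) e^(−t/τ).
C(23.84) = 4.904 + (0 − 4.904)·e^(−23.84/49.2044) = 4.904 + (-4.90400)·0.615999 = 1.88314 mol/L.

1.883 mol/L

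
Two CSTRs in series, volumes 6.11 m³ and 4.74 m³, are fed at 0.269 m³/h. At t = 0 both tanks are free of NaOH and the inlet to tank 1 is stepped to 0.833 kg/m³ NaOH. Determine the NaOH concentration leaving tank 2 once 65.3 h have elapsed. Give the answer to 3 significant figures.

0.694 kg/m³

Each tank obeys Vᵢ dCᵢ/dt = Q(Cᵢ₋₁ − Cᵢ), so τᵢ = Vᵢ/Q.
τ₁ = 6.11/0.269 = 22.714 h; τ₂ = 4.74/0.269 = 17.621 h.
Solving the cascade with C₁(0)=C₂(0)=0 gives C₂(t) = C_in[1 − (τ₁ e^(−t/τ₁) − τ₂ e^(−t/τ₂))/(τ₁ − τ₂)].
At t = 65.3: e^(−t/τ₁) = 0.056421, e^(−t/τ₂) = 0.024579.
C₂ = 0.833·[1 − (22.714·0.056421 − 17.621·0.024579)/(5.0929)] = 0.833·0.83341 = 0.69423 kg/m³.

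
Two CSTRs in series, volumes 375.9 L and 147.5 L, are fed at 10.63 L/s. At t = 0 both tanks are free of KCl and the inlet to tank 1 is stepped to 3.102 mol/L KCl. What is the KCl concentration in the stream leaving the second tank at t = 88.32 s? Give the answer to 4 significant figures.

2.685 mol/L

Species balance on tank i: dCᵢ/dt = (Cᵢ₋₁ − Cᵢ)/τᵢ with τᵢ = Vᵢ/Q.
τ₁ = 375.9/10.63 = 35.3622 s; τ₂ = 147.5/10.63 = 13.8758 s.
Tank 1: C₁ = C_in(1 − e^(−t/τ₁)). Tank 2 (τ₁ ≠ τ₂): C₂ = C_in[1 − (τ₁ e^(−t/τ₁) − τ₂ e^(−t/τ₂))/(τ₁ − τ₂)].
At t = 88.32: e^(−t/τ₁) = 0.0822836, e^(−t/τ₂) = 0.00172069.
C₂ = 3.102·[1 − (35.3622·0.0822836 − 13.8758·0.00172069)/(21.4864)] = 3.102·0.865689 = 2.68537 mol/L.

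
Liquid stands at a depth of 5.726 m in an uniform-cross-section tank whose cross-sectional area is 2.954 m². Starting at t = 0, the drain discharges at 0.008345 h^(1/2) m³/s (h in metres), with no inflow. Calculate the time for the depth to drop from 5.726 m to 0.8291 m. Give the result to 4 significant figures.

Mass balance (ρ constant): A dh/dt = −0.008345 √h.
Separate and integrate: 2(√h − √h₀) = −(0.008345/A) t.
t = 2A(√h₀ − √h)/0.008345 = 2·2.954·(√5.726 − √0.8291)/0.008345
  = 5.90800 × (2.39291 − 0.910549) / 0.008345 = 1049.46 s.

1049 s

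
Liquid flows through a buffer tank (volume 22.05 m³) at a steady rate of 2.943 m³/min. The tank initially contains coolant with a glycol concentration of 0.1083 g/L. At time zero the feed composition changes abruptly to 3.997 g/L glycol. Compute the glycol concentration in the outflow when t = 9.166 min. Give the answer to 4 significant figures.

2.853 g/L

Mass balance on the solute (V constant): V dC/dt = Q(C_in − C).
So dC/dt = (C_in − C)/τ with τ = V/Q = 22.05/2.943 = 7.49235 min.
Integrating: C(t) = C_in + (C₀ − C_in) e^(−t/τ).
C(9.166) = 3.997 + (0.1083 − 3.997)·e^(−9.166/7.49235) = 3.997 + (-3.88870)·0.294234 = 2.85281 g/L.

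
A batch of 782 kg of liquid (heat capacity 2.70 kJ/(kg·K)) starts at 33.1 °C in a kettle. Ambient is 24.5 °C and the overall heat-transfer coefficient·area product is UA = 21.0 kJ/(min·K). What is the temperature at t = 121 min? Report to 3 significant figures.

27.1 °C

Energy balance: M c_p dT/dt = −UA(T − T_amb).
dT/dt = (T_ss − T)/τ with T_ss = T_amb = 24.500 °C, τ = M c_p/UA = 782·2.70/21.0 = 100.54 min.
This is linear first-order; T(t) = T_ss + (T₀ − T_ss) e^(−t/τ).
T(121) = 24.500 + (8.6000)·0.30015 = 27.081 °C.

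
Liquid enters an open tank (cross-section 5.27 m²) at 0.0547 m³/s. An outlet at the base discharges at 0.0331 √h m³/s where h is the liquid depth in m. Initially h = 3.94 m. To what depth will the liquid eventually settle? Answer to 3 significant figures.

A dh/dt = Q_in − 0.0331 √h. Steady state requires inflow = outflow:
Q_in = 0.0331 √h_ss ⇒ √h_ss = 0.0547/0.0331 = 1.6526.
h_ss = 1.6526² = 2.7310 m. (Since h₀ = 3.94 m > h_ss, the level will fall toward this value.)

2.73 m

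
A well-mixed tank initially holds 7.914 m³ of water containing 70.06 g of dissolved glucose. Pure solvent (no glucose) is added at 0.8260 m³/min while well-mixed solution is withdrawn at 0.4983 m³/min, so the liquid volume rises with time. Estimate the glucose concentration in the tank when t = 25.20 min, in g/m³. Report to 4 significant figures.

Total volume: dV/dt = Q_in − Q_out = 0.327700 m³/min, so V(t) = 7.914 + 0.327700 t and V(25.20) = 16.1720 m³.
No glucose enters, so dm/dt = −Q_out · (m/V).
Separate: dm/m = −Q_out dt/V(t) ⇒ ln(m/m₀) = −(Q_out/(Q_in−Q_out)) ln(V/V₀).
m = m₀ (V₀/V)^(Q_out/(Q_in−Q_out)) = 70.06 × (7.914/16.1720)^(1.52060) = 23.6333 g.
C = m/V = 23.6333/16.1720 = 1.46137 g/m³.

1.461 g/m³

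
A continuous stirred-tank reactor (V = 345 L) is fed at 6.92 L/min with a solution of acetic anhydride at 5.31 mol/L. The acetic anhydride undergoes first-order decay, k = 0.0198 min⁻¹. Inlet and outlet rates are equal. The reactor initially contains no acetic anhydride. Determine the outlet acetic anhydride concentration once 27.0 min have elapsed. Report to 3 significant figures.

V dC/dt = Q(C_in − C) − k V C.
dC/dt = (Q/V) C_in − (Q/V + k) C; effective rate a = Q/V + k = 0.020058 + 0.0198 = 0.039858 min⁻¹.
C_ss = Q C_in/(Q + kV) = 2.6722 mol/L; C(t) = C_ss + (C₀ − C_ss) e^(−a t).
C(27.0) = 2.6722 + (-2.6722)·e^(−0.039858·27.0) = 2.6722 + (-2.6722)·0.34090 = 1.7612 mol/L.

1.76 mol/L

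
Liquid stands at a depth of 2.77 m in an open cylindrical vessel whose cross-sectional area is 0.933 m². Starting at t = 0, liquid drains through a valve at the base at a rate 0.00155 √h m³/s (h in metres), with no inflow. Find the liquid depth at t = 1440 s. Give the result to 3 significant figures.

A dh/dt = −Q_out = −0.00155 √h.
Separate and integrate: 2(√h − √h₀) = −(0.00155/A) t.
√h = √2.77 − 0.00155·1440/(2·0.933) = 1.6643 − 1.1961 = 0.46819.
h = 0.46819² = 0.21920 m.

0.219 m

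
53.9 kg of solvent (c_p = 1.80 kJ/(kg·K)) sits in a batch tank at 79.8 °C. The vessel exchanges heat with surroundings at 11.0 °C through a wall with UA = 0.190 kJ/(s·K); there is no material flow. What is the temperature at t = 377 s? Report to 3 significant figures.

Lumped-capacitance energy balance: M c_p dT/dt = UA(T_amb − T).
dT/dt = (T_ss − T)/τ with T_ss = T_amb = 11.000 °C, τ = M c_p/UA = 53.9·1.80/0.190 = 510.63 s.
T approaches T_ss exponentially: T(t) = T_ss + (T₀ − T_ss) e^(−t/τ).
T(377) = 11.000 + (68.800)·0.47793 = 43.881 °C.

43.9 °C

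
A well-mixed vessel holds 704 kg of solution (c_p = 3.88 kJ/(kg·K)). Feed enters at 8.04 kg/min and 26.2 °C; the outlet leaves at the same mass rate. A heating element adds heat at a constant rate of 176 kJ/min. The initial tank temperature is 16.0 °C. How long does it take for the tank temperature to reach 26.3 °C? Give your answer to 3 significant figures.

M c_p dT/dt = ṁ c_p (T_in − T) + Q̇.
τ = M/ṁ = 87.562 min; T_ss = T_in + Q̇/(ṁ c_p) = 31.842 °C.
T(t) = T_ss + (T₀ − T_ss) e^(−t/τ). Set T = 26.3:
e^(−t/τ) = (26.3 − 31.842)/(16.0 − 31.842) = 0.34983
t = −87.562 · ln(0.34983) = 91.968 min.

92.0 min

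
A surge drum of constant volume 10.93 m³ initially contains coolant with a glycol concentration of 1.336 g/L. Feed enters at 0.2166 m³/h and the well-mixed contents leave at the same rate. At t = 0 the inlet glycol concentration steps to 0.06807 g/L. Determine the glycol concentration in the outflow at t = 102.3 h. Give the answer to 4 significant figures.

Mass balance on the solute (V constant): V dC/dt = Q(C_in − C).
Rewrite as dC/dt + C/τ = C_in/τ, τ = V/Q = 50.4617 h.
Integrating: C(t) = C_in + (C₀ − C_in) e^(−t/τ).
C(102.3) = 0.06807 + (1.336 − 0.06807)·e^(−102.3/50.4617) = 0.06807 + (1.26793)·0.131693 = 0.235048 g/L.

0.2350 g/L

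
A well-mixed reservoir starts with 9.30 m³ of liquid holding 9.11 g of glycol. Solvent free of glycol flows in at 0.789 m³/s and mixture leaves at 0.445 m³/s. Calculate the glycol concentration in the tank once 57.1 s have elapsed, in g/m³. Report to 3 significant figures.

0.0725 g/m³

Total volume: dV/dt = Q_in − Q_out = 0.34400 m³/s, so V(t) = 9.30 + 0.34400 t and V(57.1) = 28.942 m³.
Solute balance: dm/dt = 0 − Q_out C = −Q_out m/V(t).
Separate: dm/m = −Q_out dt/V(t) ⇒ ln(m/m₀) = −(Q_out/(Q_in−Q_out)) ln(V/V₀).
m = m₀ (V₀/V)^(Q_out/(Q_in−Q_out)) = 9.11 × (9.30/28.942)^(1.2936) = 2.0975 g.
C = m/V = 2.0975/28.942 = 0.072472 g/m³.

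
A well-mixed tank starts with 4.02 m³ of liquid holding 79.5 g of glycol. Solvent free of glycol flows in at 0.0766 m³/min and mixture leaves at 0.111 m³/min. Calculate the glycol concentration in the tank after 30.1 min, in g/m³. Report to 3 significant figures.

10.2 g/m³

Total volume: dV/dt = Q_in − Q_out = -0.034400 m³/min, so V(t) = 4.02 − 0.034400 t and V(30.1) = 2.9846 m³.
Species balance (pure solvent in): dm/dt = −Q_out · m/V(t).
Separate: dm/m = −Q_out dt/V(t) ⇒ ln(m/m₀) = −(Q_out/(Q_in−Q_out)) ln(V/V₀).
m = m₀ (V₀/V)^(Q_out/(Q_in−Q_out)) = 79.5 × (4.02/2.9846)^(-3.2267) = 30.409 g.
C = m/V = 30.409/2.9846 = 10.189 g/m³.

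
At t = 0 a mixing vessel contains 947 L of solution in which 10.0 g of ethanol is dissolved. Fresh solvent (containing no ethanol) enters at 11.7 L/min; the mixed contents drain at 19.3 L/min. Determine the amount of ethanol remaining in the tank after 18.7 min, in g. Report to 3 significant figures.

6.62 g

Total volume: dV/dt = Q_in − Q_out = -7.6000 L/min, so V(t) = 947 − 7.6000 t and V(18.7) = 804.88 L.
Solute balance: dm/dt = 0 − Q_out C = −Q_out m/V(t).
dm/m = −Q_out dt/(V₀ − 7.6000 t); integrating gives ln(m/m₀) = −(Q_out/(Q_in−Q_out)) ln(V/V₀).
m = m₀ (V₀/V)^(Q_out/(Q_in−Q_out)) = 10.0 × (947/804.88)^(-2.5395) = 6.6171 g.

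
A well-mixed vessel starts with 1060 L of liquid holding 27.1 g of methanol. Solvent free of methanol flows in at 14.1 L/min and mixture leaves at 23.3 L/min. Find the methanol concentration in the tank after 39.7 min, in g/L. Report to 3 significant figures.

0.0134 g/L

Let m(t) be the amount of methanol. Volume: V(t) = V₀ + (Q_in − Q_out) t = 1060 − 9.2000 t; V(39.7) = 694.76 L.
No methanol enters, so dm/dt = −Q_out · (m/V).
dm/m = −Q_out dt/(V₀ − 9.2000 t); integrating gives ln(m/m₀) = −(Q_out/(Q_in−Q_out)) ln(V/V₀).
m = m₀ (V₀/V)^(Q_out/(Q_in−Q_out)) = 27.1 × (1060/694.76)^(-2.5326) = 9.2963 g.
C = m/V = 9.2963/694.76 = 0.013381 g/L.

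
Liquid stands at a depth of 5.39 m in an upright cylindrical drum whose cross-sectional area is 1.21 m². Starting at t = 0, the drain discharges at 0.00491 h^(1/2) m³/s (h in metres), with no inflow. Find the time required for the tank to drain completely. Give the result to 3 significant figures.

With no inflow, A dh/dt = −0.00491 √h.
∫ h^(−1/2) dh = −(0.00491/A) ∫ dt, giving 2√h = 2√h₀ − (0.00491/A) t.
Tank is empty when √h = 0: t_empty = 2A√h₀/0.00491.
t_empty = 2·1.21·√5.39/0.00491 = 2.4200·2.3216/0.00491 = 1144.3 s.

1140 s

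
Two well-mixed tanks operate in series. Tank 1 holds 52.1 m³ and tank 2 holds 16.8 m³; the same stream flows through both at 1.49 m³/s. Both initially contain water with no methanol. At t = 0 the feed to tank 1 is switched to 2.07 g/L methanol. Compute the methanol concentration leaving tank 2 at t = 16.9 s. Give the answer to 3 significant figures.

0.406 g/L

Time constants: τᵢ = Vᵢ/Q for each well-mixed tank.
τ₁ = 52.1/1.49 = 34.966 s; τ₂ = 16.8/1.49 = 11.275 s.
Tank 1: C₁ = C_in(1 − e^(−t/τ₁)). Tank 2 (τ₁ ≠ τ₂): C₂ = C_in[1 − (τ₁ e^(−t/τ₁) − τ₂ e^(−t/τ₂))/(τ₁ − τ₂)].
At t = 16.9: e^(−t/τ₁) = 0.61673, e^(−t/τ₂) = 0.22338.
C₂ = 2.07·[1 − (34.966·0.61673 − 11.275·0.22338)/(23.691)] = 2.07·0.19606 = 0.40585 g/L.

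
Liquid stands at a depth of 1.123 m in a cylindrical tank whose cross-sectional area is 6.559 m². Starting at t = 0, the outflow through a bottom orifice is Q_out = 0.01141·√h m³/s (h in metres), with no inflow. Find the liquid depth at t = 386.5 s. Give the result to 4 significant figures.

With no inflow, A dh/dt = −0.01141 √h.
This is separable: 2 d(√h)/dt = −0.01141/A, so √h = √h₀ − (0.01141/(2A)) t.
√h = √1.123 − 0.01141·386.5/(2·6.559) = 1.05972 − 0.336177 = 0.723540.
h = 0.723540² = 0.523511 m.

0.5235 m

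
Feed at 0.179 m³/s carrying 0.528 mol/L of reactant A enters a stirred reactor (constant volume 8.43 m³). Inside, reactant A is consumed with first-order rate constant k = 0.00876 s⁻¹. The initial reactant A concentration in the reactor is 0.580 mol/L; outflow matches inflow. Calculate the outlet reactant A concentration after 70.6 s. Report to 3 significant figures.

0.399 mol/L

Species balance: V dC/dt = Q C_in − Q C − k V C.
This is linear with rate a = Q/V + k = 0.029994 s⁻¹.
C_ss = Q C_in/(Q + kV) = 0.37379 mol/L; C(t) = C_ss + (C₀ − C_ss) e^(−a t).
C(70.6) = 0.37379 + (0.20621)·e^(−0.029994·70.6) = 0.37379 + (0.20621)·0.12033 = 0.39860 mol/L.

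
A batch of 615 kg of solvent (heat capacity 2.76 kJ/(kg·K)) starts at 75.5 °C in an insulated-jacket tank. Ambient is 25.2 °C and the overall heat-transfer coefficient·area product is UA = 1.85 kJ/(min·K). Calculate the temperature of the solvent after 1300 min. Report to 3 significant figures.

Lumped-capacitance energy balance: M c_p dT/dt = UA(T_amb − T).
dT/dt = (T_ss − T)/τ with T_ss = T_amb = 25.200 °C, τ = M c_p/UA = 615·2.76/1.85 = 917.51 min.
Integrating: T(t) = T_ss + (T₀ − T_ss) e^(−t/τ).
T(1300) = 25.200 + (50.300)·0.24247 = 37.396 °C.

37.4 °C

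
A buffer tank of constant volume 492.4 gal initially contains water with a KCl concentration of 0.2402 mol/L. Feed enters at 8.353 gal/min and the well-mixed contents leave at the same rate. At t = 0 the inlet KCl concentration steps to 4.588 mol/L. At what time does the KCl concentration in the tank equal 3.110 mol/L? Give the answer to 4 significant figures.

Species balance: V dC/dt = Q(C_in − C) ⇒ τ = V/Q = 58.9489 min.
C(t) = C_in + (C₀ − C_in) e^(−t/τ). Set C = 3.110 and solve for t:
e^(−t/τ) = (C − C_in)/(C₀ − C_in) = (3.110 − 4.588)/(0.2402 − 4.588) = 0.339942
t = −τ ln(…) = 58.9489 × 1.07898 = 63.6047 min.

63.60 min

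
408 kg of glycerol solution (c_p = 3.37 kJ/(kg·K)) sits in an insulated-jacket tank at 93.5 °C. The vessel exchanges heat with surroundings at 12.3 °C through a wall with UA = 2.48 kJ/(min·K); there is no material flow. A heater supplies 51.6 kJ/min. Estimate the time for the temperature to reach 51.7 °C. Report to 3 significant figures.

First-law balance (no shaft work): M c_p dT/dt = −UA(T − T_amb) + Q̇.
τ = M c_p/UA = 554.42 min; T_ss = T_amb + Q̇/UA = 12.3 + 51.6/2.48 = 33.106 °C.
T(t) = T_ss + (T₀ − T_ss)e^(−t/τ); set T = 51.7:
t = −τ ln[(T − T_ss)/(T₀ − T_ss)] = −554.42 · ln(0.30787) = 653.14 min.

653 min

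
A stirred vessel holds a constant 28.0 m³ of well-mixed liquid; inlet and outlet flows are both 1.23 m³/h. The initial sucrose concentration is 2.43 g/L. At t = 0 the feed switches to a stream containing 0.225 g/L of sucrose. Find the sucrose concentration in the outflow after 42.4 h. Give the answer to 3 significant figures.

0.567 g/L

Species balance on the tank: V dC/dt = Q(C_in − C).
Rewrite as dC/dt + C/τ = C_in/τ, τ = V/Q = 22.764 h.
This is linear first-order; C(t) = C_in + (C₀ − C_in) e^(−t/τ).
C(42.4) = 0.225 + (2.43 − 0.225)·e^(−42.4/22.764) = 0.225 + (2.2050)·0.15527 = 0.56738 g/L.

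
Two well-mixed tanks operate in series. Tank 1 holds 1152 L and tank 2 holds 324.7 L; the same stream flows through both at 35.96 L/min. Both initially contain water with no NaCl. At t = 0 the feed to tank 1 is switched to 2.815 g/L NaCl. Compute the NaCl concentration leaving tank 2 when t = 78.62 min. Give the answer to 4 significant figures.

2.478 g/L

Time constants: τᵢ = Vᵢ/Q for each well-mixed tank.
τ₁ = 1152/35.96 = 32.0356 min; τ₂ = 324.7/35.96 = 9.02948 min.
Tank 1: C₁ = C_in(1 − e^(−t/τ₁)). Tank 2 (τ₁ ≠ τ₂): C₂ = C_in[1 − (τ₁ e^(−t/τ₁) − τ₂ e^(−t/τ₂))/(τ₁ − τ₂)].
At t = 78.62: e^(−t/τ₁) = 0.0859366, e^(−t/τ₂) = 0.000165418.
C₂ = 2.815·[1 − (32.0356·0.0859366 − 9.02948·0.000165418)/(23.0061)] = 2.815·0.880400 = 2.47833 g/L.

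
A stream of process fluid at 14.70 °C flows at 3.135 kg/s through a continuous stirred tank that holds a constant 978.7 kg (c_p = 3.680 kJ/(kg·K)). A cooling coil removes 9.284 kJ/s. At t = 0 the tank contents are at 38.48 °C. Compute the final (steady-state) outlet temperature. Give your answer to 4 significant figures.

Unsteady energy balance on the tank contents: M c_p dT/dt = ṁ c_p (T_in − T) − 9.284.
At steady state dT/dt = 0 ⇒ T_ss = T_in − Q̇/(ṁ c_p) = 14.70 − 9.284/(3.135·3.680) = 13.8953 °C.

13.90 °C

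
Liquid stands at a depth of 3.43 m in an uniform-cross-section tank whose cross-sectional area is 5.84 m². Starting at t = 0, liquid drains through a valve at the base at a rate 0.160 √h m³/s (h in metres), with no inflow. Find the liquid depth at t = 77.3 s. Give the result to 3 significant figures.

0.629 m

With no inflow, A dh/dt = −0.160 √h.
Separate and integrate: 2(√h − √h₀) = −(0.160/A) t.
√h = √3.43 − 0.160·77.3/(2·5.84) = 1.8520 − 1.0589 = 0.79312.
h = 0.79312² = 0.62904 m.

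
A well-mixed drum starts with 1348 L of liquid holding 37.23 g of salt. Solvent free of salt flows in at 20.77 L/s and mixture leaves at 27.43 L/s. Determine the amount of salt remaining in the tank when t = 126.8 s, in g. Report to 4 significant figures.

0.6448 g

Total volume: dV/dt = Q_in − Q_out = -6.66000 L/s, so V(t) = 1348 − 6.66000 t and V(126.8) = 503.512 L.
No salt enters, so dm/dt = −Q_out · (m/V).
dm/m = −Q_out dt/(V₀ − 6.66000 t); integrating gives ln(m/m₀) = −(Q_out/(Q_in−Q_out)) ln(V/V₀).
m = m₀ (V₀/V)^(Q_out/(Q_in−Q_out)) = 37.23 × (1348/503.512)^(-4.11862) = 0.644825 g.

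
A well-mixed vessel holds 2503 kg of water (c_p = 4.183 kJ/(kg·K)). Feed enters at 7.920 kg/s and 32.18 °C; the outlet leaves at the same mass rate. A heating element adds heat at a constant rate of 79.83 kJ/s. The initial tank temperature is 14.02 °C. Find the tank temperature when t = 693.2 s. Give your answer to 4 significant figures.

32.30 °C

M c_p dT/dt = ṁ c_p (T_in − T) + Q̇.
τ = M/ṁ = 316.035 s; T_ss = T_in + Q̇/(ṁ c_p) = 32.18 + 79.83/(7.920·4.183) = 34.5896 °C.
This is linear first-order; T(t) = T_ss + (T₀ − T_ss) e^(−t/τ).
T(693.2) = 34.5896 + (-20.5696)·e^(−693.2/316.035) = 34.5896 + (-20.5696)·0.111534 = 32.2954 °C.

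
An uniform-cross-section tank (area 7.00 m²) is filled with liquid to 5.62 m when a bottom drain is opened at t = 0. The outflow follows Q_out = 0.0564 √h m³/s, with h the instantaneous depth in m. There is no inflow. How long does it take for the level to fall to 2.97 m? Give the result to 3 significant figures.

A dh/dt = −Q_out = −0.0564 √h.
∫ h^(−1/2) dh = −(0.0564/A) ∫ dt, giving 2√h = 2√h₀ − (0.0564/A) t.
t = 2A(√h₀ − √h)/0.0564 = 2·7.00·(√5.62 − √2.97)/0.0564
  = 14.000 × (2.3707 − 1.7234) / 0.0564 = 160.67 s.

161 s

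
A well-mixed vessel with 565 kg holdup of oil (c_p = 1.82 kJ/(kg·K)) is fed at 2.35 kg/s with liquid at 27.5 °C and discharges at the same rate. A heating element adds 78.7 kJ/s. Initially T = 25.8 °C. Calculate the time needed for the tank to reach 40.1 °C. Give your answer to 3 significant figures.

299 s

M c_p dT/dt = ṁ c_p (T_in − T) + Q̇.
τ = M/ṁ = 240.43 s; T_ss = T_in + Q̇/(ṁ c_p) = 45.901 °C.
T(t) = T_ss + (T₀ − T_ss) e^(−t/τ). Set T = 40.1:
e^(−t/τ) = (40.1 − 45.901)/(25.8 − 45.901) = 0.28858
t = −240.43 · ln(0.28858) = 298.79 s.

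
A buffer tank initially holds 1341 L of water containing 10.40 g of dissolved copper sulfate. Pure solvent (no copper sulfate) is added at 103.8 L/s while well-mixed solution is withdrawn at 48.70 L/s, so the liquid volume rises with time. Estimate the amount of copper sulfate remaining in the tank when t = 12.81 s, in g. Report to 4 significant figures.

Let m(t) be the amount of copper sulfate. Volume: V(t) = V₀ + (Q_in − Q_out) t = 1341 + 55.1000 t; V(12.81) = 2046.83 L.
Solute balance: dm/dt = 0 − Q_out C = −Q_out m/V(t).
Separate: dm/m = −Q_out dt/V(t) ⇒ ln(m/m₀) = −(Q_out/(Q_in−Q_out)) ln(V/V₀).
m = m₀ (V₀/V)^(Q_out/(Q_in−Q_out)) = 10.40 × (1341/2046.83)^(0.883848) = 7.15668 g.

7.157 g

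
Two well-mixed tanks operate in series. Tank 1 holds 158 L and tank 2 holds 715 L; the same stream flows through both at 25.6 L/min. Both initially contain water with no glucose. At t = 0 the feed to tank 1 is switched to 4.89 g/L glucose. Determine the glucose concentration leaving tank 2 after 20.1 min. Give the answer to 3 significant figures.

1.89 g/L

Species balance on tank i: dCᵢ/dt = (Cᵢ₋₁ − Cᵢ)/τᵢ with τᵢ = Vᵢ/Q.
τ₁ = 158/25.6 = 6.1719 min; τ₂ = 715/25.6 = 27.930 min.
Tank 1: C₁ = C_in(1 − e^(−t/τ₁)). Tank 2 (τ₁ ≠ τ₂): C₂ = C_in[1 − (τ₁ e^(−t/τ₁) − τ₂ e^(−t/τ₂))/(τ₁ − τ₂)].
At t = 20.1: e^(−t/τ₁) = 0.038515, e^(−t/τ₂) = 0.48692.
C₂ = 4.89·[1 − (6.1719·0.038515 − 27.930·0.48692)/(-21.758)] = 4.89·0.38589 = 1.8870 g/L.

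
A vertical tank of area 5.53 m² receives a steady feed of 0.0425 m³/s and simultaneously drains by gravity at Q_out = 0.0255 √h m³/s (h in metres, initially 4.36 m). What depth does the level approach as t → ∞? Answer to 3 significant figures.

Unsteady balance on liquid volume: A dh/dt = Q_in − 0.0255 √h. At steady state dh/dt = 0:
Q_in = 0.0255 √h_ss ⇒ √h_ss = 0.0425/0.0255 = 1.6667.
h_ss = 1.6667² = 2.7778 m. (Since h₀ = 4.36 m > h_ss, the level will fall toward this value.)

2.78 m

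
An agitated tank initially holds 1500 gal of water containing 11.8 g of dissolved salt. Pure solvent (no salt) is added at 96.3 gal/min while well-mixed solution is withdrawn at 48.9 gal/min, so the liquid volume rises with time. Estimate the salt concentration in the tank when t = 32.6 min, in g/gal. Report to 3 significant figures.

Let m(t) be the amount of salt. Volume: V(t) = V₀ + (Q_in − Q_out) t = 1500 + 47.400 t; V(32.6) = 3045.2 gal.
No salt enters, so dm/dt = −Q_out · (m/V).
dm/m = −Q_out dt/(V₀ + 47.400 t); integrating gives ln(m/m₀) = −(Q_out/(Q_in−Q_out)) ln(V/V₀).
m = m₀ (V₀/V)^(Q_out/(Q_in−Q_out)) = 11.8 × (1500/3045.2)^(1.0316) = 5.6836 g.
C = m/V = 5.6836/3045.2 = 0.0018664 g/gal.

0.00187 g/gal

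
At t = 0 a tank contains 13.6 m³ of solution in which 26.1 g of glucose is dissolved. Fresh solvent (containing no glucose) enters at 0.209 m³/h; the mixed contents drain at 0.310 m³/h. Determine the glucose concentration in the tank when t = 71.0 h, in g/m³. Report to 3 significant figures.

Let m(t) be the amount of glucose. Volume: V(t) = V₀ + (Q_in − Q_out) t = 13.6 − 0.10100 t; V(71.0) = 6.4290 m³.
Species balance (pure solvent in): dm/dt = −Q_out · m/V(t).
Separate: dm/m = −Q_out dt/V(t) ⇒ ln(m/m₀) = −(Q_out/(Q_in−Q_out)) ln(V/V₀).
m = m₀ (V₀/V)^(Q_out/(Q_in−Q_out)) = 26.1 × (13.6/6.4290)^(-3.0693) = 2.6176 g.
C = m/V = 2.6176/6.4290 = 0.40715 g/m³.

0.407 g/m³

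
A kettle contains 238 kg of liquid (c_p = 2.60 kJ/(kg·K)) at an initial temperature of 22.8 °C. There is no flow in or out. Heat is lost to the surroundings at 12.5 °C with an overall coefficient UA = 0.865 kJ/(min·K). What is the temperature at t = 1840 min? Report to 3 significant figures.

Unsteady energy balance on the tank contents: M c_p dT/dt = −UA(T − T_amb).
dT/dt = (T_ss − T)/τ with T_ss = T_amb = 12.500 °C, τ = M c_p/UA = 238·2.60/0.865 = 715.38 min.
Solution: T(t) = T_ss + (T₀ − T_ss) e^(−t/τ).
T(1840) = 12.500 + (10.300)·0.076377 = 13.287 °C.

13.3 °C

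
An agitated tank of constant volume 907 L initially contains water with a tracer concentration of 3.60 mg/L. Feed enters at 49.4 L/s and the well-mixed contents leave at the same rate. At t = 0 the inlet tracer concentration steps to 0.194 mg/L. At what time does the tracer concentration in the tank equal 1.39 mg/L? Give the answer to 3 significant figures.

Species balance: V dC/dt = Q(C_in − C) ⇒ τ = V/Q = 18.360 s.
C(t) = C_in + (C₀ − C_in) e^(−t/τ). Set C = 1.39 and solve for t:
e^(−t/τ) = (C − C_in)/(C₀ − C_in) = (1.39 − 0.194)/(3.60 − 0.194) = 0.35115
t = −τ ln(…) = 18.360 × 1.0466 = 19.215 s.

19.2 s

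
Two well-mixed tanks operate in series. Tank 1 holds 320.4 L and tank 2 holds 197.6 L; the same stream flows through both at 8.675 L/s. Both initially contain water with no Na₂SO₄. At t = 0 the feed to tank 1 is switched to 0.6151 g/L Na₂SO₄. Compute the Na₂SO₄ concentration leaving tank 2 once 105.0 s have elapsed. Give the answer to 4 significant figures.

0.5315 g/L

Each tank obeys Vᵢ dCᵢ/dt = Q(Cᵢ₋₁ − Cᵢ), so τᵢ = Vᵢ/Q.
τ₁ = 320.4/8.675 = 36.9337 s; τ₂ = 197.6/8.675 = 22.7781 s.
Tank 1: C₁ = C_in(1 − e^(−t/τ₁)). Tank 2 (τ₁ ≠ τ₂): C₂ = C_in[1 − (τ₁ e^(−t/τ₁) − τ₂ e^(−t/τ₂))/(τ₁ − τ₂)].
At t = 105.0: e^(−t/τ₁) = 0.0582547, e^(−t/τ₂) = 0.00995489.
C₂ = 0.6151·[1 − (36.9337·0.0582547 − 22.7781·0.00995489)/(14.1556)] = 0.6151·0.864025 = 0.531462 g/L.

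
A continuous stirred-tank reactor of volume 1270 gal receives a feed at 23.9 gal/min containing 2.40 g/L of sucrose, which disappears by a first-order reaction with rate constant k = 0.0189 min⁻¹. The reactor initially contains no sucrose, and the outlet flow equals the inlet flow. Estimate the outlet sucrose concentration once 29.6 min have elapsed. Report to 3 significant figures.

0.805 g/L

Species balance: V dC/dt = Q C_in − Q C − k V C.
This is linear with rate a = Q/V + k = 0.037719 min⁻¹.
C_ss = Q C_in/(Q + kV) = 1.1974 g/L; C(t) = C_ss + (C₀ − C_ss) e^(−a t).
C(29.6) = 1.1974 + (-1.1974)·e^(−0.037719·29.6) = 1.1974 + (-1.1974)·0.32743 = 0.80535 g/L.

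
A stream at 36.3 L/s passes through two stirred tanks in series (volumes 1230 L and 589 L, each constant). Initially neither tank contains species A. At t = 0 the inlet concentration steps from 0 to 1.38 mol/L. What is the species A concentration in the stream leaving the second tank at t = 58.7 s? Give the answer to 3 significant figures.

Time constants: τᵢ = Vᵢ/Q for each well-mixed tank.
τ₁ = 1230/36.3 = 33.884 s; τ₂ = 589/36.3 = 16.226 s.
Solving the cascade with C₁(0)=C₂(0)=0 gives C₂(t) = C_in[1 − (τ₁ e^(−t/τ₁) − τ₂ e^(−t/τ₂))/(τ₁ − τ₂)].
At t = 58.7: e^(−t/τ₁) = 0.17687, e^(−t/τ₂) = 0.026845.
C₂ = 1.38·[1 − (33.884·0.17687 − 16.226·0.026845)/(17.658)] = 1.38·0.68528 = 0.94569 mol/L.

0.946 mol/L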